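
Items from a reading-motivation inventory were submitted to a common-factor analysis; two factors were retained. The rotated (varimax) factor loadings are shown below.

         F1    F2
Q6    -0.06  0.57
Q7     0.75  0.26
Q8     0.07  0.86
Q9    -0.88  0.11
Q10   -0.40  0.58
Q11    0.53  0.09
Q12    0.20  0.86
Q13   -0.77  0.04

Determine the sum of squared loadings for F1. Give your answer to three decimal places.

SS loadings for F1 = (-0.06)² + 0.75² + 0.07² + (-0.88)² + (-0.40)² + 0.53² + 0.20² + (-0.77)² = 0.0036 + 0.5625 + 0.0049 + 0.7744 + 0.1600 + 0.2809 + 0.0400 + 0.5929 = 2.4192

2.419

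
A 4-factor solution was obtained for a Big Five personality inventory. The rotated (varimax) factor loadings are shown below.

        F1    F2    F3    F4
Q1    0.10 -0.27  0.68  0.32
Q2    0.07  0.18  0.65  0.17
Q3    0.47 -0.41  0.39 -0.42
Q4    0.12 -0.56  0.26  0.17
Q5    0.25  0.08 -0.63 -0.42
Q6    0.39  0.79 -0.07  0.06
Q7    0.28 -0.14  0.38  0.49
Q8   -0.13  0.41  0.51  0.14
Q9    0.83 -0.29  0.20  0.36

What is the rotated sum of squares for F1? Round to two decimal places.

SS loadings for F1 = 0.10² + 0.07² + 0.47² + 0.12² + 0.25² + 0.39² + 0.28² + (-0.13)² + 0.83² = 0.0100 + 0.0049 + 0.2209 + 0.0144 + 0.0625 + 0.1521 + 0.0784 + 0.0169 + 0.6889 = 1.2490

1.25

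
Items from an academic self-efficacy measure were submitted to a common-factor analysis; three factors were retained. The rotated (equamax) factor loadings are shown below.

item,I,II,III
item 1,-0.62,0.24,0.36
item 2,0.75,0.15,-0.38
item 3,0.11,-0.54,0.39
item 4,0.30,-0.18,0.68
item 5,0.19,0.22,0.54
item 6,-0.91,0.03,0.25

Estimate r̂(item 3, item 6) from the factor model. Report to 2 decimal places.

r̂ = Σ λ_i·λ_j across factors = (0.11)(-0.91) + (-0.54)(0.03) + (0.39)(0.25)
  = -0.1001 -0.0162 +0.0975 = -0.0188

-0.02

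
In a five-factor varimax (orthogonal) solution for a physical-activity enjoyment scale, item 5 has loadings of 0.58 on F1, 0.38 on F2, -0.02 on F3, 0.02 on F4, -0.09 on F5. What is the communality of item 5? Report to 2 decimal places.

0.49

h² = 0.58² + 0.38² + (-0.02)² + 0.02² + (-0.09)² = 0.3364 + 0.1444 + 0.0004 + 0.0004 + 0.0081 = 0.4897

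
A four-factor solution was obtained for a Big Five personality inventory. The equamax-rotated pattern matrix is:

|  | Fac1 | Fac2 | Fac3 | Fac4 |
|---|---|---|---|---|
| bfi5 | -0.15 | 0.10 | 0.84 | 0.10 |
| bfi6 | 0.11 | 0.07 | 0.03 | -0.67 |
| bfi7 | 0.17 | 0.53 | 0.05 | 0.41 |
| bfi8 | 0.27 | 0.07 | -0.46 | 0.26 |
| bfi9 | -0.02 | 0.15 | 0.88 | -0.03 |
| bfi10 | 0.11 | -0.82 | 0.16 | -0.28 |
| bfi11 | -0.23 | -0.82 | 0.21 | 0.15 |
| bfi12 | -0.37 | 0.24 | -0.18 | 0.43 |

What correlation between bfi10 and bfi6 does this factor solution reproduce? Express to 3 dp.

r̂ = Σ λ_i·λ_j across factors = (0.11)(0.11) + (-0.82)(0.07) + (0.16)(0.03) + (-0.28)(-0.67)
  = +0.0121 -0.0574 +0.0048 +0.1876 = 0.1471

0.147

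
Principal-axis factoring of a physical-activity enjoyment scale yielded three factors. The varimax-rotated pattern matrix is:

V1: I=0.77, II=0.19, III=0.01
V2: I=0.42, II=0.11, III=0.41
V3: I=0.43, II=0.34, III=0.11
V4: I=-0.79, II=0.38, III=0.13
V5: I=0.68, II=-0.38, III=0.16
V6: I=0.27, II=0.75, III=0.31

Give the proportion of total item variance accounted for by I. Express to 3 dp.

0.352

SS loadings for I = 0.77² + 0.42² + 0.43² + (-0.79)² + 0.68² + 0.27² = 2.1136
Proportion of variance = 2.1136 / 6 = 0.3523.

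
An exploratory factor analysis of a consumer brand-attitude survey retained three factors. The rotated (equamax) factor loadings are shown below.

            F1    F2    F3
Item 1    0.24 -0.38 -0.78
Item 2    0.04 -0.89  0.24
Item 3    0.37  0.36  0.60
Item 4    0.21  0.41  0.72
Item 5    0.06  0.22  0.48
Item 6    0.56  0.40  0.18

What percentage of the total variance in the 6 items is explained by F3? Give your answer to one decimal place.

SS loadings for F3 = (-0.78)² + 0.24² + 0.60² + 0.72² + 0.48² + 0.18² = 1.8072
With 6 standardized items, total variance = 6. Proportion = 1.8072/6 = 0.3012 → 30.12%.

30.1%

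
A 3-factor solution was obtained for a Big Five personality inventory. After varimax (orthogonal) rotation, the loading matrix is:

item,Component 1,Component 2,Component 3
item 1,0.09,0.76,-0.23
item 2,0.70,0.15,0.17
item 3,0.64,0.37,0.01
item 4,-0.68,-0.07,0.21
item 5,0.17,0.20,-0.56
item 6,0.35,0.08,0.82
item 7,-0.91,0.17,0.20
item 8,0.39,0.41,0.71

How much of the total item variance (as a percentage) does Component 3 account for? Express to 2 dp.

SS loadings for Component 3 = (-0.23)² + 0.17² + 0.01² + 0.21² + (-0.56)² + 0.82² + 0.20² + 0.71² = 1.6561
With 8 standardized items, total variance = 8. Proportion = 1.6561/8 = 0.2070 → 20.70%.

20.70%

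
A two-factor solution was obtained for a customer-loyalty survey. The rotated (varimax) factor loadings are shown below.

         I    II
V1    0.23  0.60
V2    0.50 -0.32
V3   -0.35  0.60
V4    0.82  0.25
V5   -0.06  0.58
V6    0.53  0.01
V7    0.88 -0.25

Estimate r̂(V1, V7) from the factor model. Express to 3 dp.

0.052

r̂ = Σ λ_i·λ_j across factors = (0.23)(0.88) + (0.60)(-0.25)
  = +0.2024 -0.1500 = 0.0524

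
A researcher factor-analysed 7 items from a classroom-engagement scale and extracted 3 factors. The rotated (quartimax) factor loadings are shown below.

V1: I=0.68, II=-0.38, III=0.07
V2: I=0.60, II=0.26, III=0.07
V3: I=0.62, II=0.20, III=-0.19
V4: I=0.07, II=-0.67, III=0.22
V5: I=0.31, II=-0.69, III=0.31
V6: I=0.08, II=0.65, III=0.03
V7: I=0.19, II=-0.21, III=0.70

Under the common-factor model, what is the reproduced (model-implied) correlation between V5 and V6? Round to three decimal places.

-0.414

r̂ = Σ λ_i·λ_j across factors = (0.31)(0.08) + (-0.69)(0.65) + (0.31)(0.03)
  = +0.0248 -0.4485 +0.0093 = -0.4144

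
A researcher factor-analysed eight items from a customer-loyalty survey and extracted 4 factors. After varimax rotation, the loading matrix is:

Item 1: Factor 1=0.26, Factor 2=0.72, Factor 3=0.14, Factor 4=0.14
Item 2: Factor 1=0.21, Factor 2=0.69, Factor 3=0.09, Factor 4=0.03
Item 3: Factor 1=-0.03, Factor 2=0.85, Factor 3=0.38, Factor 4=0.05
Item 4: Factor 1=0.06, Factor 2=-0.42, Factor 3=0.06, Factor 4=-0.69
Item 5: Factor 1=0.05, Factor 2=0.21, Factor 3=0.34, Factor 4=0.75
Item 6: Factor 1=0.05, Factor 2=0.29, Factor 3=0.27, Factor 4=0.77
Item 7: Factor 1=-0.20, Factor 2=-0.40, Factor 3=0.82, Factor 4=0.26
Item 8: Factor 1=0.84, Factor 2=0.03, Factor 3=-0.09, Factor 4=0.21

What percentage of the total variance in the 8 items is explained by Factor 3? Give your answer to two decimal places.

SS loadings for Factor 3 = 0.14² + 0.09² + 0.38² + 0.06² + 0.34² + 0.27² + 0.82² + (-0.09)² = 1.0447
With 8 standardized items, total variance = 8. Proportion = 1.0447/8 = 0.1306 → 13.06%.

13.06%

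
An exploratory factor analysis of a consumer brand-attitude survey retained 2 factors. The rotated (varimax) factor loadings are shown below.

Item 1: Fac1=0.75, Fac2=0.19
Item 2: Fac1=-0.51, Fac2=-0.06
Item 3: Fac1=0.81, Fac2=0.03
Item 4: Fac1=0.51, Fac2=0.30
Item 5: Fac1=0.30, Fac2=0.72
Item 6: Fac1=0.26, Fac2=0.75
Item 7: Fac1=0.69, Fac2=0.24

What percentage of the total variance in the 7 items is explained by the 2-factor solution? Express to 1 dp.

52.0%

Communalities: 0.5986, 0.2637, 0.6570, 0.3501, 0.6084, 0.6301, 0.5337; Σh² = 3.6416.
Total variance with 7 standardized items is 7, so the solution explains 3.6416/7 = 0.5202 = 52.02%.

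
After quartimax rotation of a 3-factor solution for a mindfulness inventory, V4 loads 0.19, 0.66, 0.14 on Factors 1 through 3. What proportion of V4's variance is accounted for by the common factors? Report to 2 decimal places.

0.49

h² = 0.19² + 0.66² + 0.14² = 0.0361 + 0.4356 + 0.0196 = 0.4913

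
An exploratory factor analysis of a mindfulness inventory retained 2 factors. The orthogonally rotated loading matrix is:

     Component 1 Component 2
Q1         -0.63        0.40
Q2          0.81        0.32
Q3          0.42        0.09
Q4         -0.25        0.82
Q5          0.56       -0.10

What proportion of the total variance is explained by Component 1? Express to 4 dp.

SS loadings for Component 1 = (-0.63)² + 0.81² + 0.42² + (-0.25)² + 0.56² = 1.6055
Proportion of variance = 1.6055 / 5 = 0.3211.

0.3211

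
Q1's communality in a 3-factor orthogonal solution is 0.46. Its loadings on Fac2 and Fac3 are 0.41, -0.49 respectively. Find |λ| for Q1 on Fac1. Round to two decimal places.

0.23

Under orthogonal rotation h² = Σλ², so λ_Fac1² = h² − (0.4082) = 0.46 − 0.4082 = 0.0518.
|λ| = √0.0518 = 0.2276.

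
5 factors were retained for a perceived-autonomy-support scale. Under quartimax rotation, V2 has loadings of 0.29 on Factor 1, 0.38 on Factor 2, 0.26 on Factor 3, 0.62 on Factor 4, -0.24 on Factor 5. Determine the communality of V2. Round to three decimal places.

0.738

h² = 0.29² + 0.38² + 0.26² + 0.62² + (-0.24)² = 0.0841 + 0.1444 + 0.0676 + 0.3844 + 0.0576 = 0.7381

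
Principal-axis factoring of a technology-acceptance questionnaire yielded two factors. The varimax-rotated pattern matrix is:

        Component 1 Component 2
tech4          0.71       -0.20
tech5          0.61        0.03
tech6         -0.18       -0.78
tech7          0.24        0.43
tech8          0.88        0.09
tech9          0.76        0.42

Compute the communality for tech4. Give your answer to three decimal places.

0.544

h² = 0.71² + (-0.20)² = 0.5041 + 0.0400 = 0.5441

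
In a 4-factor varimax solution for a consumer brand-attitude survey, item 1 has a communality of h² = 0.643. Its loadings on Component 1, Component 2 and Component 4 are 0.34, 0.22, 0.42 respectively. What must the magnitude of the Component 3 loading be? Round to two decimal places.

Under orthogonal rotation h² = Σλ², so λ_Component 3² = h² − (0.3404) = 0.643 − 0.3404 = 0.3026.
|λ| = √0.3026 = 0.5501.

0.55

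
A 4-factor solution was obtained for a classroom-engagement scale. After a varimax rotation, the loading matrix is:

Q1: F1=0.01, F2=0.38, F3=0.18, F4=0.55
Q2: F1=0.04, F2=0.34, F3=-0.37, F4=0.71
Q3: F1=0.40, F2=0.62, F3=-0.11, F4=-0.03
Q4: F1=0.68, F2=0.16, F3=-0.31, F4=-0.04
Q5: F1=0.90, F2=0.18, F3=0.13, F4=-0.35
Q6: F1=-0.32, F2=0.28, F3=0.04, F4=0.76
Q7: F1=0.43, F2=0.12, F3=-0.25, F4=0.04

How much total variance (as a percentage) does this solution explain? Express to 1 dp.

62.7%

Communalities: 0.4794, 0.7582, 0.5574, 0.5857, 0.9818, 0.7600, 0.2634; Σh² = 4.3859.
Total variance with 7 standardized items is 7, so the solution explains 4.3859/7 = 0.6266 = 62.66%.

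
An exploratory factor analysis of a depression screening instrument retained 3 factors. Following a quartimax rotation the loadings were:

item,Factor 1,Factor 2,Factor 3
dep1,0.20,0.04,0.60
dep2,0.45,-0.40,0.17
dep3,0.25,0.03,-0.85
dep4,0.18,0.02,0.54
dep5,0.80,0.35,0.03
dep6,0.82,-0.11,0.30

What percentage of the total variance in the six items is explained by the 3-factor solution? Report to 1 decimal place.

SS loadings by factor: 1.6498, 0.2975, 1.4939; total = 3.4412.
Total variance with 6 standardized items is 6, so the solution explains 3.4412/6 = 0.5735 = 57.35%.

57.4%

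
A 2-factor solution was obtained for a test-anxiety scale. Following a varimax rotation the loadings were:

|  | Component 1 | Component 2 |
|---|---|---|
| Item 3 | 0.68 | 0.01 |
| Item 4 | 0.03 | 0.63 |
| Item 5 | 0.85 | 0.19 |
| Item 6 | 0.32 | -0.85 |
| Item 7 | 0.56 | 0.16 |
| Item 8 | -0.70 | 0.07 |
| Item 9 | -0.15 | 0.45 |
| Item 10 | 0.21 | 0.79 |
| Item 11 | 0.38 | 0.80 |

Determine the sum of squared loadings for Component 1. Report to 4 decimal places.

SS loadings for Component 1 = 0.68² + 0.03² + 0.85² + 0.32² + 0.56² + (-0.70)² + (-0.15)² + 0.21² + 0.38² = 0.4624 + 0.0009 + 0.7225 + 0.1024 + 0.3136 + 0.4900 + 0.0225 + 0.0441 + 0.1444 = 2.3028

2.3028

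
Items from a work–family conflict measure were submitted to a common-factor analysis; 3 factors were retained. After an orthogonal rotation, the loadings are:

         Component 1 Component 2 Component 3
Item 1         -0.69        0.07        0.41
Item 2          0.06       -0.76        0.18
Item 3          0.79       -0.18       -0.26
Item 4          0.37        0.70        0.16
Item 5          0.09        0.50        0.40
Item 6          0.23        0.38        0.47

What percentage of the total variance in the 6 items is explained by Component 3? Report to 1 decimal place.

SS loadings for Component 3 = 0.41² + 0.18² + (-0.26)² + 0.16² + 0.40² + 0.47² = 0.6746
With 6 standardized items, total variance = 6. Proportion = 0.6746/6 = 0.1124 → 11.24%.

11.2%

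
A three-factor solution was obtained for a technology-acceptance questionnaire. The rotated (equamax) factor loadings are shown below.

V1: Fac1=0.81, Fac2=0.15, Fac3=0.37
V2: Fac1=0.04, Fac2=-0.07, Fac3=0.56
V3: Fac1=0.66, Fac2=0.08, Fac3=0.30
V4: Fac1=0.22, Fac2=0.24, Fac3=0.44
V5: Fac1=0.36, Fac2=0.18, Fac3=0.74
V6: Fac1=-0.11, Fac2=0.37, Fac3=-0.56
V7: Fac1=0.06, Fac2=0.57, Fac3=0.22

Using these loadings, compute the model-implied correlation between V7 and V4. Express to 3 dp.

r̂ = Σ λ_i·λ_j across factors = (0.06)(0.22) + (0.57)(0.24) + (0.22)(0.44)
  = +0.0132 +0.1368 +0.0968 = 0.2468

0.247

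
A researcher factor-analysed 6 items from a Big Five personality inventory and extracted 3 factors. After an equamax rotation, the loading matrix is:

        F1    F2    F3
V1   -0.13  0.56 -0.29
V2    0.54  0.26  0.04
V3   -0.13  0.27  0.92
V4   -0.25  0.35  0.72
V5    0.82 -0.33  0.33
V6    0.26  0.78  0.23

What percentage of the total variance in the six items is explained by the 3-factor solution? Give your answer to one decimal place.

SS loadings by factor: 1.1279, 1.2939, 1.6123; total = 4.0341.
Total variance with 6 standardized items is 6, so the solution explains 4.0341/6 = 0.6723 = 67.23%.

67.2%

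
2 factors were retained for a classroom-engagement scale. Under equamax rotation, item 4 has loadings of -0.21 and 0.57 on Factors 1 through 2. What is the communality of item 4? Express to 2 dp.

h² = (-0.21)² + 0.57² = 0.0441 + 0.3249 = 0.3690

0.37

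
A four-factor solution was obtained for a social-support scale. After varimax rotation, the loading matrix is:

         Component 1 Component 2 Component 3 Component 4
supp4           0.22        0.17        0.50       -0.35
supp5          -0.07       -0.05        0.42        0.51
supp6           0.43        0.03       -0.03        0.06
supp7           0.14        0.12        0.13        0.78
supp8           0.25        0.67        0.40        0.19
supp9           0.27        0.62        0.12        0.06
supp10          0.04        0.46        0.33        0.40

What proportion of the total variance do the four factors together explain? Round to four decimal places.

0.4869

Communalities: 0.4498, 0.4439, 0.1903, 0.6593, 0.7075, 0.4753, 0.4821; Σh² = 3.4082.
Total variance with 7 standardized items is 7, so the solution explains 3.4082/7 = 0.4869.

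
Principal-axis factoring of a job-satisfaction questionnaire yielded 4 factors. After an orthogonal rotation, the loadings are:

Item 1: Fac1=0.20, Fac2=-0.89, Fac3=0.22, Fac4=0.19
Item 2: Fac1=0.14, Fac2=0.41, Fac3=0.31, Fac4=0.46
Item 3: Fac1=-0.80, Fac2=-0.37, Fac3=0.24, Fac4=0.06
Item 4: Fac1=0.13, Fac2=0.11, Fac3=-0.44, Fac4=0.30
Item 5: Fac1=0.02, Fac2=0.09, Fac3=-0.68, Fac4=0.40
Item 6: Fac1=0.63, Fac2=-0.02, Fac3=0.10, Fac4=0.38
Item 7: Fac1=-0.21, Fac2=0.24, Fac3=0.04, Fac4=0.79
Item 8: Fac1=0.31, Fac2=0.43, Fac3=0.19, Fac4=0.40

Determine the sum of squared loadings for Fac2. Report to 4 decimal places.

1.3602

SS loadings for Fac2 = (-0.89)² + 0.41² + (-0.37)² + 0.11² + 0.09² + (-0.02)² + 0.24² + 0.43² = 0.7921 + 0.1681 + 0.1369 + 0.0121 + 0.0081 + 0.0004 + 0.0576 + 0.1849 = 1.3602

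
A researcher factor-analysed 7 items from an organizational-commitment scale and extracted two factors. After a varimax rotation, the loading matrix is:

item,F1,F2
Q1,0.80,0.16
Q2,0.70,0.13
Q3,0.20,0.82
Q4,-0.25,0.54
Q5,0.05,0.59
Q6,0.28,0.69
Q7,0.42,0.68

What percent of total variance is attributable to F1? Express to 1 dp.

SS loadings for F1 = 0.80² + 0.70² + 0.20² + (-0.25)² + 0.05² + 0.28² + 0.42² = 1.4898
With 7 standardized items, total variance = 7. Proportion = 1.4898/7 = 0.2128 → 21.28%.

21.3%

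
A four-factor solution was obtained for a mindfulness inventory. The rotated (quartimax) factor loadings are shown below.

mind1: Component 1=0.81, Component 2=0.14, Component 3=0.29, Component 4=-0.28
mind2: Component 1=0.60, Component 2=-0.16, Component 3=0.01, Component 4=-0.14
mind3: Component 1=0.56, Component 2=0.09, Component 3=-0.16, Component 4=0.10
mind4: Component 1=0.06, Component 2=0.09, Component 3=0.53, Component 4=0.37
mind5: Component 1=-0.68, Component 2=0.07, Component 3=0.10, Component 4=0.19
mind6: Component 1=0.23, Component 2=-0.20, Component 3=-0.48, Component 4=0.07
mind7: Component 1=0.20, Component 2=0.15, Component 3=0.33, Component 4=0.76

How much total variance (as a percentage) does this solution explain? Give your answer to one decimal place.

SS loadings by factor: 1.8886, 0.1288, 0.7400, 0.8635; total = 3.6209.
Total variance with 7 standardized items is 7, so the solution explains 3.6209/7 = 0.5173 = 51.73%.

51.7%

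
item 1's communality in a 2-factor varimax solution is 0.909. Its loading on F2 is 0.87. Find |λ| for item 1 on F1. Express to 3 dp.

Under orthogonal rotation h² = Σλ², so λ_F1² = h² − (0.7569) = 0.909 − 0.7569 = 0.1521.
|λ| = √0.1521 = 0.3900.

0.390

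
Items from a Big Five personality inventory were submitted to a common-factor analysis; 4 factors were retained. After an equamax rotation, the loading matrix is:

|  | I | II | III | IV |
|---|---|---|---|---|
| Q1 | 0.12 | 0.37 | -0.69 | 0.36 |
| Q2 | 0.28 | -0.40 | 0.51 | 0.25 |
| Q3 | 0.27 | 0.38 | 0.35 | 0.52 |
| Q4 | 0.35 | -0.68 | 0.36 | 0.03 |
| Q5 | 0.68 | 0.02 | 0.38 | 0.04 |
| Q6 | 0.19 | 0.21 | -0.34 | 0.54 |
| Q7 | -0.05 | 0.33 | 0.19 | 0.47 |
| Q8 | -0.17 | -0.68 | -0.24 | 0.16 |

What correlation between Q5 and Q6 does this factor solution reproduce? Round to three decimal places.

r̂ = Σ λ_i·λ_j across factors = (0.68)(0.19) + (0.02)(0.21) + (0.38)(-0.34) + (0.04)(0.54)
  = +0.1292 +0.0042 -0.1292 +0.0216 = 0.0258

0.026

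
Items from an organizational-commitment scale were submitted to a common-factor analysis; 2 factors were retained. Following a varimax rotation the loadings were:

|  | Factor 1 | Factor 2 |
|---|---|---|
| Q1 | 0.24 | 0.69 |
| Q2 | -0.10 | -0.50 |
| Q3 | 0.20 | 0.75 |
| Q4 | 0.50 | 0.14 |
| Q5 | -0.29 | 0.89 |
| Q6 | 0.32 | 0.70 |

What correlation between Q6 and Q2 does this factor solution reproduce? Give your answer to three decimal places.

r̂ = Σ λ_i·λ_j across factors = (0.32)(-0.10) + (0.70)(-0.50)
  = -0.0320 -0.3500 = -0.3820

-0.382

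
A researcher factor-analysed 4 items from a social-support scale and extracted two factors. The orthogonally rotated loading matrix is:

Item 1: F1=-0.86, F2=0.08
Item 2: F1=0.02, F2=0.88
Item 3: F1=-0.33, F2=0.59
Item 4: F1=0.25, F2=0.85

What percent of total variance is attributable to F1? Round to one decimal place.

22.8%

SS loadings for F1 = (-0.86)² + 0.02² + (-0.33)² + 0.25² = 0.9114
With 4 standardized items, total variance = 4. Proportion = 0.9114/4 = 0.2278 → 22.79%.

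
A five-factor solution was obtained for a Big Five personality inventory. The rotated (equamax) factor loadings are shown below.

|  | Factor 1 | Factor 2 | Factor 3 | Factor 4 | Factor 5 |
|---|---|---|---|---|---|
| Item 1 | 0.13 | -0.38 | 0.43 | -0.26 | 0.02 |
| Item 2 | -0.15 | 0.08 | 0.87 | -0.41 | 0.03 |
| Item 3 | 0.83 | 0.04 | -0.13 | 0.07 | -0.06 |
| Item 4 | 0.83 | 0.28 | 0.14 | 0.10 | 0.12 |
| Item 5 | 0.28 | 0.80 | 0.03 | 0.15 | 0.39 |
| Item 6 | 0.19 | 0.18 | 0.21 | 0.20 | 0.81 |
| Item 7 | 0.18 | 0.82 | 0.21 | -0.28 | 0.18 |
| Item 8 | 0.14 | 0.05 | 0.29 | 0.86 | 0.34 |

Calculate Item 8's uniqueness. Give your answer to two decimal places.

h² = 0.14² + 0.05² + 0.29² + 0.86² + 0.34² = 0.0196 + 0.0025 + 0.0841 + 0.7396 + 0.1156 = 0.9614
Uniqueness u² = 1 − h² = 1 − 0.9614 = 0.0386

0.04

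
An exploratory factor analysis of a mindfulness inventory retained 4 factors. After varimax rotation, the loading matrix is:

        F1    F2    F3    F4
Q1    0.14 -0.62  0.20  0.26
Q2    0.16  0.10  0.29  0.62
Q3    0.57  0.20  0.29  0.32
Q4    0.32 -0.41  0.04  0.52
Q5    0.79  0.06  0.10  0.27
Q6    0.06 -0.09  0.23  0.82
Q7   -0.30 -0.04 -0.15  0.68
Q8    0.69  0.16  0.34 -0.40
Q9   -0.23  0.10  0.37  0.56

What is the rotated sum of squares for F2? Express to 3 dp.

SS loadings for F2 = (-0.62)² + 0.10² + 0.20² + (-0.41)² + 0.06² + (-0.09)² + (-0.04)² + 0.16² + 0.10² = 0.3844 + 0.0100 + 0.0400 + 0.1681 + 0.0036 + 0.0081 + 0.0016 + 0.0256 + 0.0100 = 0.6514

0.651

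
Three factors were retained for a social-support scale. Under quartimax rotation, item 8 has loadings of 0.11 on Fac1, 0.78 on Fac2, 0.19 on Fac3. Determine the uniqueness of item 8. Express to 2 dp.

0.34

h² = 0.11² + 0.78² + 0.19² = 0.0121 + 0.6084 + 0.0361 = 0.6566
Uniqueness u² = 1 − h² = 1 − 0.6566 = 0.3434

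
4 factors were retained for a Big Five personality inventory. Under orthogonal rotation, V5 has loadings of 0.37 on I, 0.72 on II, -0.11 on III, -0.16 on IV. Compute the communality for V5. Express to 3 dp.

0.693

h² = 0.37² + 0.72² + (-0.11)² + (-0.16)² = 0.1369 + 0.5184 + 0.0121 + 0.0256 = 0.6930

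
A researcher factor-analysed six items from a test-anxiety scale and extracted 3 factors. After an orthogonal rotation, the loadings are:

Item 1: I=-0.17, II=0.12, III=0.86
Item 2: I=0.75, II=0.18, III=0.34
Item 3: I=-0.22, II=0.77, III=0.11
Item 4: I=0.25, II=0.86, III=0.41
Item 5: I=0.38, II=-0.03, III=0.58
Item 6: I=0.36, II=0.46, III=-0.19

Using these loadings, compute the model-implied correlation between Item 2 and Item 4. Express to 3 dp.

r̂ = Σ λ_i·λ_j across factors = (0.75)(0.25) + (0.18)(0.86) + (0.34)(0.41)
  = +0.1875 +0.1548 +0.1394 = 0.4817

0.482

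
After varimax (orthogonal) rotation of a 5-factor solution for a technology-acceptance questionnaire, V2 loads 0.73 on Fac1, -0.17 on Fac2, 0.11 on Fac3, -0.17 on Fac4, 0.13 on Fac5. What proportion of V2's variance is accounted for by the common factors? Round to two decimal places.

0.62

h² = 0.73² + (-0.17)² + 0.11² + (-0.17)² + 0.13² = 0.5329 + 0.0289 + 0.0121 + 0.0289 + 0.0169 = 0.6197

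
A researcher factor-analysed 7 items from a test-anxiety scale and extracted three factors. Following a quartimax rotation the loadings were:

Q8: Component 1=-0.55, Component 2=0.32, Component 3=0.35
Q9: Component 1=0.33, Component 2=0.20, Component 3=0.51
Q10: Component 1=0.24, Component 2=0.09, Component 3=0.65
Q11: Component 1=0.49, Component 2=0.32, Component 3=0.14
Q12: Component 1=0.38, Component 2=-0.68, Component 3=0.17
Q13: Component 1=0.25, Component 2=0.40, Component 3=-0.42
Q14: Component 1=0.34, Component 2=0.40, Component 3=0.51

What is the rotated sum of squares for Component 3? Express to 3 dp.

SS loadings for Component 3 = 0.35² + 0.51² + 0.65² + 0.14² + 0.17² + (-0.42)² + 0.51² = 0.1225 + 0.2601 + 0.4225 + 0.0196 + 0.0289 + 0.1764 + 0.2601 = 1.2901

1.290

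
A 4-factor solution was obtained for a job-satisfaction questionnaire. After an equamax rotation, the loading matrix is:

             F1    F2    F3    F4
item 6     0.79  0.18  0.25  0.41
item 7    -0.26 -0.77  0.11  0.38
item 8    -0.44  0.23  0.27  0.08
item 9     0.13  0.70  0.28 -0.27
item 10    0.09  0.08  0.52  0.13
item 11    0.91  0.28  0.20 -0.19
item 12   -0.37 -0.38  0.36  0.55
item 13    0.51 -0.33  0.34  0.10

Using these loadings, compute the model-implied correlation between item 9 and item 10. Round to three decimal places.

0.178

r̂ = Σ λ_i·λ_j across factors = (0.13)(0.09) + (0.70)(0.08) + (0.28)(0.52) + (-0.27)(0.13)
  = +0.0117 +0.0560 +0.1456 -0.0351 = 0.1782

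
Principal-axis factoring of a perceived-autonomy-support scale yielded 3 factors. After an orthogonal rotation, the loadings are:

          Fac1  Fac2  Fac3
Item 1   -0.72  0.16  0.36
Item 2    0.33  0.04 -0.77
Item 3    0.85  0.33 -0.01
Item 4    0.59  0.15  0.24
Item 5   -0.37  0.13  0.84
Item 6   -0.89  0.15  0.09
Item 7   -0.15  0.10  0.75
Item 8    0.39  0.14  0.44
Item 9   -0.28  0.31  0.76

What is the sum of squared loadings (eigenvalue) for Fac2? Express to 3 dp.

SS loadings for Fac2 = 0.16² + 0.04² + 0.33² + 0.15² + 0.13² + 0.15² + 0.10² + 0.14² + 0.31² = 0.0256 + 0.0016 + 0.1089 + 0.0225 + 0.0169 + 0.0225 + 0.0100 + 0.0196 + 0.0961 = 0.3237

0.324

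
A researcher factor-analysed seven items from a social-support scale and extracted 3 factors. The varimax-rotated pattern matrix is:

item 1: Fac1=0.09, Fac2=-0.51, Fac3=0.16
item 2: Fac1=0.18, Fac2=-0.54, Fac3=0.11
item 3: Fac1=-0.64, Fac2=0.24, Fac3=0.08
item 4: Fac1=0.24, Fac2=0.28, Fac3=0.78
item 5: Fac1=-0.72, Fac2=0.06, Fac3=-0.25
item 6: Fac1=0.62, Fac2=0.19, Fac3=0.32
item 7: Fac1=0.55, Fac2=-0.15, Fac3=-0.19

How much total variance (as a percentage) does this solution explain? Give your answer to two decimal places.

47.38%

Communalities: 0.2938, 0.3361, 0.4736, 0.7444, 0.5845, 0.5229, 0.3611; Σh² = 3.3164.
Total variance with 7 standardized items is 7, so the solution explains 3.3164/7 = 0.4738 = 47.38%.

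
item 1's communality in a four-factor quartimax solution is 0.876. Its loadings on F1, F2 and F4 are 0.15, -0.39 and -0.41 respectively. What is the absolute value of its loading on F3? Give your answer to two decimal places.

0.73

Under orthogonal rotation h² = Σλ², so λ_F3² = h² − (0.3427) = 0.876 − 0.3427 = 0.5333.
|λ| = √0.5333 = 0.7303.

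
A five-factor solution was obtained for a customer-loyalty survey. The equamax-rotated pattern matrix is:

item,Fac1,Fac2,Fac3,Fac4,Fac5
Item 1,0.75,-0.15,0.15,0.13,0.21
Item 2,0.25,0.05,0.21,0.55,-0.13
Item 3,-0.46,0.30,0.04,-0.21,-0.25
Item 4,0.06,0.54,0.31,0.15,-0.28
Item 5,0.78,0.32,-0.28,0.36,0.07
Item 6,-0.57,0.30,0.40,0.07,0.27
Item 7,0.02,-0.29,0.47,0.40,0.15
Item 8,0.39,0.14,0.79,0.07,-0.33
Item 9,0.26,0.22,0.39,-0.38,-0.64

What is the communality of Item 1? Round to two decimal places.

0.67

h² = 0.75² + (-0.15)² + 0.15² + 0.13² + 0.21² = 0.5625 + 0.0225 + 0.0225 + 0.0169 + 0.0441 = 0.6685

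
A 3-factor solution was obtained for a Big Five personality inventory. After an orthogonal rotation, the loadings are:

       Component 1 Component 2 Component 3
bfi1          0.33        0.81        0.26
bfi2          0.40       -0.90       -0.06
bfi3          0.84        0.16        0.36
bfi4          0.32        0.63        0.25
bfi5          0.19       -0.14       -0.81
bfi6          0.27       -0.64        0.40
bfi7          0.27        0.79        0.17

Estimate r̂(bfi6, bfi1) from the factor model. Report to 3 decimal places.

r̂ = Σ λ_i·λ_j across factors = (0.27)(0.33) + (-0.64)(0.81) + (0.40)(0.26)
  = +0.0891 -0.5184 +0.1040 = -0.3253

-0.325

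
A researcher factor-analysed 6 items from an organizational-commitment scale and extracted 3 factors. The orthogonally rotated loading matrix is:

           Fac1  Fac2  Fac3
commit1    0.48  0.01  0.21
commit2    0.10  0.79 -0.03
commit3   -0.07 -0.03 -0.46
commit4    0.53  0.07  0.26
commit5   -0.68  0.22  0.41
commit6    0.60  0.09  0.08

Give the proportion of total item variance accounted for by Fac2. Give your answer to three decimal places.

0.114

SS loadings for Fac2 = 0.01² + 0.79² + (-0.03)² + 0.07² + 0.22² + 0.09² = 0.6865
Proportion of variance = 0.6865 / 6 = 0.1144.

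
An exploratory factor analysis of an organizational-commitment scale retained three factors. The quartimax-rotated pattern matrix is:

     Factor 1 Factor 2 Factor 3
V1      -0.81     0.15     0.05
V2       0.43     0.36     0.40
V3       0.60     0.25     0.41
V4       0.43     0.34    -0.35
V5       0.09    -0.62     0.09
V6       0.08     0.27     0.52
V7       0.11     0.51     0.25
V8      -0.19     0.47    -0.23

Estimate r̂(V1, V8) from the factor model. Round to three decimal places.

r̂ = Σ λ_i·λ_j across factors = (-0.81)(-0.19) + (0.15)(0.47) + (0.05)(-0.23)
  = +0.1539 +0.0705 -0.0115 = 0.2129

0.213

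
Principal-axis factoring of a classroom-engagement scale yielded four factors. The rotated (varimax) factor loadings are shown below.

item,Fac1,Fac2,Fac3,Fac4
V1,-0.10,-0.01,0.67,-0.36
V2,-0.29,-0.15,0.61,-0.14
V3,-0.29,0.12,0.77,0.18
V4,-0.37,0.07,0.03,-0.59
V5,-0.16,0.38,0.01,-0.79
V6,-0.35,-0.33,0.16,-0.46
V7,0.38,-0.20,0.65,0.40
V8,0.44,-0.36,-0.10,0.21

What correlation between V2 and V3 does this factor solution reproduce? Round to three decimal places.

0.511

r̂ = Σ λ_i·λ_j across factors = (-0.29)(-0.29) + (-0.15)(0.12) + (0.61)(0.77) + (-0.14)(0.18)
  = +0.0841 -0.0180 +0.4697 -0.0252 = 0.5106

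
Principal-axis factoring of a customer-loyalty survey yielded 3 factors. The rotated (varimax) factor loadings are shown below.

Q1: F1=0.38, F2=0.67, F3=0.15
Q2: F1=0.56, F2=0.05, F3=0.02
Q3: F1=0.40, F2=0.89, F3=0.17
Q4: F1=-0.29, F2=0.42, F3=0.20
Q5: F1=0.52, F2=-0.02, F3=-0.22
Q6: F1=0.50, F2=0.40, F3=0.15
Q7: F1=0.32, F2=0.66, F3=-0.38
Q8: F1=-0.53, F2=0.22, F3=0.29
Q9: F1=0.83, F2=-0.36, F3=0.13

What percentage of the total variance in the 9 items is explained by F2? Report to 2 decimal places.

24.38%

SS loadings for F2 = 0.67² + 0.05² + 0.89² + 0.42² + (-0.02)² + 0.40² + 0.66² + 0.22² + (-0.36)² = 2.1939
With 9 standardized items, total variance = 9. Proportion = 2.1939/9 = 0.2438 → 24.38%.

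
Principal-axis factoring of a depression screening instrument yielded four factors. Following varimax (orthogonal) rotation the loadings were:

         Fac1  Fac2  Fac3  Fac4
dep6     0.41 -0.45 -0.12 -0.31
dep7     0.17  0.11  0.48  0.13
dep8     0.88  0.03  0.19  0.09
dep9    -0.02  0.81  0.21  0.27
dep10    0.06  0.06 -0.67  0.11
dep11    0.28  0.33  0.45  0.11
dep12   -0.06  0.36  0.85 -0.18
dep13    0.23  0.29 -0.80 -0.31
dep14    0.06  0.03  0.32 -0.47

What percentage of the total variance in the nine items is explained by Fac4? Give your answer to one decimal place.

6.3%

SS loadings for Fac4 = (-0.31)² + 0.13² + 0.09² + 0.27² + 0.11² + 0.11² + (-0.18)² + (-0.31)² + (-0.47)² = 0.5676
With 9 standardized items, total variance = 9. Proportion = 0.5676/9 = 0.0631 → 6.31%.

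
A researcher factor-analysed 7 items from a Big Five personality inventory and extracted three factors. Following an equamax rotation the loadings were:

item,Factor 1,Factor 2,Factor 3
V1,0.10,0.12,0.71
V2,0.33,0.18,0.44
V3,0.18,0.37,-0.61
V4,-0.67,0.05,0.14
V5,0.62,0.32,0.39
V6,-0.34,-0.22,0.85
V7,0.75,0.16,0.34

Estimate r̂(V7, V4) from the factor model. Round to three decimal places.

r̂ = Σ λ_i·λ_j across factors = (0.75)(-0.67) + (0.16)(0.05) + (0.34)(0.14)
  = -0.5025 +0.0080 +0.0476 = -0.4469

-0.447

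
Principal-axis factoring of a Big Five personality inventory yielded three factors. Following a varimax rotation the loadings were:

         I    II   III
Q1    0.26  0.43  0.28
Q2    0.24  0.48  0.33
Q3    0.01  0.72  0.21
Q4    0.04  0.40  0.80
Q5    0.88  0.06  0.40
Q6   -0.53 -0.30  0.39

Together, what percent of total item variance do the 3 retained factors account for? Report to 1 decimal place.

Communalities: 0.3309, 0.3969, 0.5626, 0.8016, 0.9380, 0.5230; Σh² = 3.5530.
Total variance with 6 standardized items is 6, so the solution explains 3.5530/6 = 0.5922 = 59.22%.

59.2%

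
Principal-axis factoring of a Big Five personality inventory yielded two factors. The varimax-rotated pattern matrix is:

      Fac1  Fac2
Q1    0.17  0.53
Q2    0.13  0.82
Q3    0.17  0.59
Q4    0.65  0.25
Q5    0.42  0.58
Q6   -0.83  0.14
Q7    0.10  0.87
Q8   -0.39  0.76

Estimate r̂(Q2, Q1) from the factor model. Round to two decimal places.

r̂ = Σ λ_i·λ_j across factors = (0.13)(0.17) + (0.82)(0.53)
  = +0.0221 +0.4346 = 0.4567

0.46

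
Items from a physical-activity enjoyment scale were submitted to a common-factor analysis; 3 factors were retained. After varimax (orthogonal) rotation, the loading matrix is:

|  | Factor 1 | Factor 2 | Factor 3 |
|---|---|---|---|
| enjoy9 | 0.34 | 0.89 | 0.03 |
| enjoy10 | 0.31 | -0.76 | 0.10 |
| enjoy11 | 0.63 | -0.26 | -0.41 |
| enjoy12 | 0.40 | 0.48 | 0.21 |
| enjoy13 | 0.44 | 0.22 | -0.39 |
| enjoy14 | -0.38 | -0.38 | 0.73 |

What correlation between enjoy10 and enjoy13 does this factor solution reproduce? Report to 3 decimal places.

-0.070

r̂ = Σ λ_i·λ_j across factors = (0.31)(0.44) + (-0.76)(0.22) + (0.10)(-0.39)
  = +0.1364 -0.1672 -0.0390 = -0.0698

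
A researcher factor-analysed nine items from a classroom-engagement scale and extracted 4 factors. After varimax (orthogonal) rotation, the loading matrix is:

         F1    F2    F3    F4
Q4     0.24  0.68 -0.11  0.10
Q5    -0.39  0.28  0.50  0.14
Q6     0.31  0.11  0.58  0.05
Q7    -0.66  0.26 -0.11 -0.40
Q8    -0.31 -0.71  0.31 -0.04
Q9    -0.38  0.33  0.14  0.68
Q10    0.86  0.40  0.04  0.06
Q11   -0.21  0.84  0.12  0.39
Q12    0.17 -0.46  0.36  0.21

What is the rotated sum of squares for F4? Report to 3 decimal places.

0.856

SS loadings for F4 = 0.10² + 0.14² + 0.05² + (-0.40)² + (-0.04)² + 0.68² + 0.06² + 0.39² + 0.21² = 0.0100 + 0.0196 + 0.0025 + 0.1600 + 0.0016 + 0.4624 + 0.0036 + 0.1521 + 0.0441 = 0.8559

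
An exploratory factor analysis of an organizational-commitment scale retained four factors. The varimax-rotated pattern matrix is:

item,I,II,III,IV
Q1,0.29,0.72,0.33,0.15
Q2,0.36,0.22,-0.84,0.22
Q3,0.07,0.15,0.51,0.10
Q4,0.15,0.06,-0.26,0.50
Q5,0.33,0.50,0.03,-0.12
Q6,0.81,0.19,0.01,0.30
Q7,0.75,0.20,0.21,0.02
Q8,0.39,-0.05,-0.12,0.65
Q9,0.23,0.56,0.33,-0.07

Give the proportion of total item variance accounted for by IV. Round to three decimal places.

0.096

SS loadings for IV = 0.15² + 0.22² + 0.10² + 0.50² + (-0.12)² + 0.30² + 0.02² + 0.65² + (-0.07)² = 0.8631
Proportion of variance = 0.8631 / 9 = 0.0959.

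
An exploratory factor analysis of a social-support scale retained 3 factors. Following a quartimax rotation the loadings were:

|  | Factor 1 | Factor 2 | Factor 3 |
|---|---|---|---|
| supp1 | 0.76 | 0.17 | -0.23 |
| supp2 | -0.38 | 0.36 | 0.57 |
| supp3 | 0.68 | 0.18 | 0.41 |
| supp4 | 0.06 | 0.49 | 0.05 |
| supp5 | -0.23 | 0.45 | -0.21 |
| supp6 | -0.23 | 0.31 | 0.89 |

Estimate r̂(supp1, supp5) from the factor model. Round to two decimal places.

r̂ = Σ λ_i·λ_j across factors = (0.76)(-0.23) + (0.17)(0.45) + (-0.23)(-0.21)
  = -0.1748 +0.0765 +0.0483 = -0.0500

-0.05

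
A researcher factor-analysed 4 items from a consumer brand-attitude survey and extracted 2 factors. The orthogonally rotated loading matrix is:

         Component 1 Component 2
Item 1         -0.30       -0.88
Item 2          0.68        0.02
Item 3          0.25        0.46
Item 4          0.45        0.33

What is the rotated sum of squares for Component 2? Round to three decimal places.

SS loadings for Component 2 = (-0.88)² + 0.02² + 0.46² + 0.33² = 0.7744 + 0.0004 + 0.2116 + 0.1089 = 1.0953

1.095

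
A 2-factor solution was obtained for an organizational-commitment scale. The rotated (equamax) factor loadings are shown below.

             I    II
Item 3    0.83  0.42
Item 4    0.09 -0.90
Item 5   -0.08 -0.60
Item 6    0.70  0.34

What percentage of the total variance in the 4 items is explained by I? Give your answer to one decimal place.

SS loadings for I = 0.83² + 0.09² + (-0.08)² + 0.70² = 1.1934
With 4 standardized items, total variance = 4. Proportion = 1.1934/4 = 0.2983 → 29.83%.

29.8%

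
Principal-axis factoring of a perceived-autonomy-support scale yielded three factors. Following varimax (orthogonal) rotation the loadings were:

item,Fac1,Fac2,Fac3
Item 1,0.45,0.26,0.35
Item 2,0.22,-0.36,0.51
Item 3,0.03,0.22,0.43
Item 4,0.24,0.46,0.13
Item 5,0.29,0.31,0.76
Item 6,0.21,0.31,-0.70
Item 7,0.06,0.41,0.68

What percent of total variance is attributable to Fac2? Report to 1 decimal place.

11.7%

SS loadings for Fac2 = 0.26² + (-0.36)² + 0.22² + 0.46² + 0.31² + 0.31² + 0.41² = 0.8175
With 7 standardized items, total variance = 7. Proportion = 0.8175/7 = 0.1168 → 11.68%.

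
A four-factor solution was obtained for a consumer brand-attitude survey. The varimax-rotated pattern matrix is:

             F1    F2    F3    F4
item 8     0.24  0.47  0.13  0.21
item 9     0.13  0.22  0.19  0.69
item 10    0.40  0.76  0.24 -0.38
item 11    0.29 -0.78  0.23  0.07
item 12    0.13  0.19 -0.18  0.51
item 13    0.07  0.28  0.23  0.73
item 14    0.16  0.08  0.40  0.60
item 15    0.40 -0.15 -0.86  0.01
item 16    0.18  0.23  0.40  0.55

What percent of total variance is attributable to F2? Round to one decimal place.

SS loadings for F2 = 0.47² + 0.22² + 0.76² + (-0.78)² + 0.19² + 0.28² + 0.08² + (-0.15)² + 0.23² = 1.6516
With 9 standardized items, total variance = 9. Proportion = 1.6516/9 = 0.1835 → 18.35%.

18.4%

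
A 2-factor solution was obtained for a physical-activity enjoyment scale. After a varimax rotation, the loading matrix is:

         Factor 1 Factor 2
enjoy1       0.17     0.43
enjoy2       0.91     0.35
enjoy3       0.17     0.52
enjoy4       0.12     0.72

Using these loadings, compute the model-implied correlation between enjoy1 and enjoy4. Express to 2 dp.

0.33

r̂ = Σ λ_i·λ_j across factors = (0.17)(0.12) + (0.43)(0.72)
  = +0.0204 +0.3096 = 0.3300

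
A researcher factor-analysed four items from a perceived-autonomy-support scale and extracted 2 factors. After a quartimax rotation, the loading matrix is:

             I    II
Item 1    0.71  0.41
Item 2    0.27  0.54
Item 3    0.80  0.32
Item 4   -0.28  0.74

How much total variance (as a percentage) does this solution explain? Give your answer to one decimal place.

SS loadings by factor: 1.2954, 1.1097; total = 2.4051.
Total variance with 4 standardized items is 4, so the solution explains 2.4051/4 = 0.6013 = 60.13%.

60.1%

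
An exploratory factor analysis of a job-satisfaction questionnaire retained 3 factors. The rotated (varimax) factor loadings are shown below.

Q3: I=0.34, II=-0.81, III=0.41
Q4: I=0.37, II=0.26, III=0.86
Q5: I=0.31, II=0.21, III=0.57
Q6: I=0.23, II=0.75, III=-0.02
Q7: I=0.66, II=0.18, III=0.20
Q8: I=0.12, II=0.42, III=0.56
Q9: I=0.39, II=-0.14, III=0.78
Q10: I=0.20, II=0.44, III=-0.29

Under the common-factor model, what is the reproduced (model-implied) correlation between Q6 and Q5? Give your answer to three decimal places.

0.217

r̂ = Σ λ_i·λ_j across factors = (0.23)(0.31) + (0.75)(0.21) + (-0.02)(0.57)
  = +0.0713 +0.1575 -0.0114 = 0.2174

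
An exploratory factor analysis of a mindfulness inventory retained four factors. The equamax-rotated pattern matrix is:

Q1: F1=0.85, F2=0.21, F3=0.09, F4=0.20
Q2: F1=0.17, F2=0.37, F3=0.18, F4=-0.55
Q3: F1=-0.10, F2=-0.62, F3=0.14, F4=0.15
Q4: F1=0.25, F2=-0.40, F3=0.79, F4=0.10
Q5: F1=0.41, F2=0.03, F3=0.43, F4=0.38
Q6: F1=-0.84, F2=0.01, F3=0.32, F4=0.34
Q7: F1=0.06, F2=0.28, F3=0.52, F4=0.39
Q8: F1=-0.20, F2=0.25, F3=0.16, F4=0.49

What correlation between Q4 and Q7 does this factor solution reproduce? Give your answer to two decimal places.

0.35

r̂ = Σ λ_i·λ_j across factors = (0.25)(0.06) + (-0.40)(0.28) + (0.79)(0.52) + (0.10)(0.39)
  = +0.0150 -0.1120 +0.4108 +0.0390 = 0.3528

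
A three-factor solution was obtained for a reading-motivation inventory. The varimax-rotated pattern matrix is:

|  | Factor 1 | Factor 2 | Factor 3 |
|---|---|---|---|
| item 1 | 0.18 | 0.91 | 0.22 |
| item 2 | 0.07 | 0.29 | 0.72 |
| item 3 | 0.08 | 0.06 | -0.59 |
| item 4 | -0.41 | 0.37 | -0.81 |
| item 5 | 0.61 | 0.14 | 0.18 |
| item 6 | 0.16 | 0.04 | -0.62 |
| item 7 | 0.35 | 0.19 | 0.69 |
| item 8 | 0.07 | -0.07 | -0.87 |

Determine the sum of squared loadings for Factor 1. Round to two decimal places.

SS loadings for Factor 1 = 0.18² + 0.07² + 0.08² + (-0.41)² + 0.61² + 0.16² + 0.35² + 0.07² = 0.0324 + 0.0049 + 0.0064 + 0.1681 + 0.3721 + 0.0256 + 0.1225 + 0.0049 = 0.7369

0.74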